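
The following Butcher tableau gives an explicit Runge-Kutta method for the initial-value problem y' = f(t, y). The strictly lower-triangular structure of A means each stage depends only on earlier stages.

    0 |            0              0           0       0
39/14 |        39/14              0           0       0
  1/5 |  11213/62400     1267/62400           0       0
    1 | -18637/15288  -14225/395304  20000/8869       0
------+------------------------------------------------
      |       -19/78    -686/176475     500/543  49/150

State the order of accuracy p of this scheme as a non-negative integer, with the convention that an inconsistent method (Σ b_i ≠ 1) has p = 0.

4

b = (-19/78, -686/176475, 500/543, 49/150)
c = (0, 39/14, 1/5, 1)
Ac = (0, 0, 181/3200, 275/784)
Σ b_i: (-19/78)·1 + (-686/176475)·1 + 500/543·1 + 49/150·1 = 1 ✓
b·c: (-686/176475)·39/14 + 500/543·1/5 + 49/150·1 = 1/2 ✓
b·c²: (-686/176475)·1521/196 + 500/543·1/25 + 49/150·1 = 1/3 ✓
b·Ac: 500/543·181/3200 + 49/150·275/784 = 1/6 ✓
b·c³: (-686/176475)·59319/2744 + 500/543·1/125 + 49/150·1 = 1/4 ✓
b·(c∘Ac): 500/543·181/16000 + 49/150·275/784 = 1/8 ✓
b·Ac²: 500/543·7059/44800 + 49/150·(-2075/10976) = 1/12 ✓
b·A²c: 49/150·25/196 = 1/24 ✓; 4 stages ⇒ order 4.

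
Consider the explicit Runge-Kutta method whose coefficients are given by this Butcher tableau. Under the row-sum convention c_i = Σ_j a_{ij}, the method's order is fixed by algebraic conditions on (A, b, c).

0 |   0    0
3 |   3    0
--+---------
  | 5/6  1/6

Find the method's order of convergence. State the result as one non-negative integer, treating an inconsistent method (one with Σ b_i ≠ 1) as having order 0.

2

b = (5/6, 1/6)
c = (0, 3)
Σ b_i: 5/6·1 + 1/6·1 = 1 ✓
b·c: 1/6·3 = 1/2 ✓; 2 stages ⇒ order 2.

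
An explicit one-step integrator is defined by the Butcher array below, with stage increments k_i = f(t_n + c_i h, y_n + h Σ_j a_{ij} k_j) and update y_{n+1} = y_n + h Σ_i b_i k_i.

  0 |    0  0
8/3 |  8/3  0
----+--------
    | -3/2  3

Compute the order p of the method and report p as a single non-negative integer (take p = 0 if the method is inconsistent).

0

b = (-3/2, 3)
c = (0, 8/3)
Σ b_i: (-3/2)·1 + 3·1 = 3/2 ≠ 1 ⇒ order 0.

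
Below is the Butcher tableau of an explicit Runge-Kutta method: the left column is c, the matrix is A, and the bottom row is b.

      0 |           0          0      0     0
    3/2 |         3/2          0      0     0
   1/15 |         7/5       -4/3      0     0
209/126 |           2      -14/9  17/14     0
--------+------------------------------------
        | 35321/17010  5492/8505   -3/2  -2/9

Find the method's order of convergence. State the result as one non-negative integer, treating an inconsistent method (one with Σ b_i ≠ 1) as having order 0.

2

b = (35321/17010, 5492/8505, -3/2, -2/9)
c = (0, 3/2, 1/15, 209/126)
Ac = (0, 0, -2, -473/210)
Σ b_i: 35321/17010·1 + 5492/8505·1 + (-3/2)·1 + (-2/9)·1 = 1 ✓
b·c: 5492/8505·3/2 + (-3/2)·1/15 + (-2/9)·209/126 = 1/2 ✓
b·c²: 5492/8505·9/4 + (-3/2)·1/225 + (-2/9)·43681/15876 = 745519/893025 ≠ 1/3 ⇒ order 2.
b·Ac: (-3/2)·(-2) + (-2/9)·(-473/210) = 3308/945 ≠ 1/6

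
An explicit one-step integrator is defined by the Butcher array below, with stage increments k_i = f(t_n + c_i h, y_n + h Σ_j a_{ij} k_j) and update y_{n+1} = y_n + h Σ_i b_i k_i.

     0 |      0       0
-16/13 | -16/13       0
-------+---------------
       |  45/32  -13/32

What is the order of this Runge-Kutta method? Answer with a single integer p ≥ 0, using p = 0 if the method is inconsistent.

2

b = (45/32, -13/32)
c = (0, -16/13)
Σ b_i: 45/32·1 + (-13/32)·1 = 1 ✓
b·c: (-13/32)·(-16/13) = 1/2 ✓; 2 stages ⇒ order 2.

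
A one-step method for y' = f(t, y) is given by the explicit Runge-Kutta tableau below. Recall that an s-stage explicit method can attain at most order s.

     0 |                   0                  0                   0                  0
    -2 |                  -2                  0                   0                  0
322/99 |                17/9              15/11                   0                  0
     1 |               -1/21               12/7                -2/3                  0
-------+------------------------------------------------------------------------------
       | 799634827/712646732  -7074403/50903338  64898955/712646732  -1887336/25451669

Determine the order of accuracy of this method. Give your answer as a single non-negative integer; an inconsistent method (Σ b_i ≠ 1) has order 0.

b = (799634827/712646732, -7074403/50903338, 64898955/712646732, -1887336/25451669)
c = (0, -2, 322/99, 1)
Ac = (0, 0, -30/11, -11636/2079)
Σ b_i: 799634827/712646732·1 + (-7074403/50903338)·1 + 64898955/712646732·1 + (-1887336/25451669)·1 = 1 ✓
b·c: (-7074403/50903338)·(-2) + 64898955/712646732·322/99 + (-1887336/25451669)·1 = 1/2 ✓
b·c²: (-7074403/50903338)·4 + 64898955/712646732·103684/9801 + (-1887336/25451669)·1 = 1/3 ✓
b·Ac: 64898955/712646732·(-30/11) + (-1887336/25451669)·(-11636/2079) = 1/6 ✓
b·c³: (-7074403/50903338)·(-8) + 64898955/712646732·33386248/970299 + (-1887336/25451669)·1 = 31530202562/7559145693 ≠ 1/4 ⇒ order 3.
b·(c∘Ac): 64898955/712646732·(-3220/363) + (-1887336/25451669)·(-11636/2079) = -209937071/534485049 ≠ 1/8
b·Ac²: 64898955/712646732·60/11 + (-1887336/25451669)·(-40232/205821) = 3864437089/7559145693 ≠ 1/12
b·A²c: (-1887336/25451669)·20/11 = -3431520/25451669 ≠ 1/24

3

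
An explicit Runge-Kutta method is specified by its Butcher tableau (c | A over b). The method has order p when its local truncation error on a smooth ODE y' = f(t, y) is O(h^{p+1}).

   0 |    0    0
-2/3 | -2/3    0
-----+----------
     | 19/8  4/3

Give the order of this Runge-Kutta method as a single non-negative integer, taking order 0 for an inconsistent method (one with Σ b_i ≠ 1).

b = (19/8, 4/3)
c = (0, -2/3)
Σ b_i: 19/8·1 + 4/3·1 = 89/24 ≠ 1 ⇒ order 0.

0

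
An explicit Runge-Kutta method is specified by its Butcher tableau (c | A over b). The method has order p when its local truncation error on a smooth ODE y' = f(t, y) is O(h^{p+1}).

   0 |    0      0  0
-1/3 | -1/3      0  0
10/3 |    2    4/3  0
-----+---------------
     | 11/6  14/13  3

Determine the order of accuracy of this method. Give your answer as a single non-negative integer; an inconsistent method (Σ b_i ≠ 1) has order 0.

0

b = (11/6, 14/13, 3)
c = (0, -1/3, 10/3)
Ac = (0, 0, -4/9)
Σ b_i: 11/6·1 + 14/13·1 + 3·1 = 461/78 ≠ 1 ⇒ order 0.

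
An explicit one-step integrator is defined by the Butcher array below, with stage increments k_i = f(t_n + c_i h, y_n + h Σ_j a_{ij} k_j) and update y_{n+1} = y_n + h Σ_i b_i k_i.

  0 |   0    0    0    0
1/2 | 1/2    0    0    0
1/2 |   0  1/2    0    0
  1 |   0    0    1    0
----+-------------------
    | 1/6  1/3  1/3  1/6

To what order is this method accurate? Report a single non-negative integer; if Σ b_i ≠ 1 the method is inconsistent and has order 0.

b = (1/6, 1/3, 1/3, 1/6)
c = (0, 1/2, 1/2, 1)
Ac = (0, 0, 1/4, 1/2)
Σ b_i: 1/6·1 + 1/3·1 + 1/3·1 + 1/6·1 = 1 ✓
b·c: 1/3·1/2 + 1/3·1/2 + 1/6·1 = 1/2 ✓
b·c²: 1/3·1/4 + 1/3·1/4 + 1/6·1 = 1/3 ✓
b·Ac: 1/3·1/4 + 1/6·1/2 = 1/6 ✓
b·c³: 1/3·1/8 + 1/3·1/8 + 1/6·1 = 1/4 ✓
b·(c∘Ac): 1/3·1/8 + 1/6·1/2 = 1/8 ✓
b·Ac²: 1/3·1/8 + 1/6·1/4 = 1/12 ✓
b·A²c: 1/6·1/4 = 1/24 ✓; 4 stages ⇒ order 4.

4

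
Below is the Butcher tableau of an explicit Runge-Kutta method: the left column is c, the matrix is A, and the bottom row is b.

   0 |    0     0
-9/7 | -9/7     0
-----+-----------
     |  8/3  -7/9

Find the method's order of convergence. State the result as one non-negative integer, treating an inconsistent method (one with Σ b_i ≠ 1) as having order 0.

b = (8/3, -7/9)
c = (0, -9/7)
Σ b_i: 8/3·1 + (-7/9)·1 = 17/9 ≠ 1 ⇒ order 0.

0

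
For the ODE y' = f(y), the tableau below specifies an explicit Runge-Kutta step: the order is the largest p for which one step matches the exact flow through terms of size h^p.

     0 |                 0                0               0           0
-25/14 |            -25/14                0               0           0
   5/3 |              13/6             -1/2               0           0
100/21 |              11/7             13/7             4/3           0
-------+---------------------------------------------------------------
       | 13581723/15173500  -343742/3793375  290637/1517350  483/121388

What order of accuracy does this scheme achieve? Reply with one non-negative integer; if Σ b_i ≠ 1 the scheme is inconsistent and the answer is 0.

b = (13581723/15173500, -343742/3793375, 290637/1517350, 483/121388)
c = (0, -25/14, 5/3, 100/21)
Ac = (0, 0, 25/28, -965/882)
Σ b_i: 13581723/15173500·1 + (-343742/3793375)·1 + 290637/1517350·1 + 483/121388·1 = 1 ✓
b·c: (-343742/3793375)·(-25/14) + 290637/1517350·5/3 + 483/121388·100/21 = 1/2 ✓
b·c²: (-343742/3793375)·625/196 + 290637/1517350·25/9 + 483/121388·10000/441 = 1/3 ✓
b·Ac: 290637/1517350·25/28 + 483/121388·(-965/882) = 1/6 ✓
b·c³: (-343742/3793375)·(-15625/2744) + 290637/1517350·125/27 + 483/121388·1000000/9261 = 98092835/53532108 ≠ 1/4 ⇒ order 3.
b·(c∘Ac): 290637/1517350·125/84 + 483/121388·(-48250/9261) = 28297385/107064216 ≠ 1/8
b·Ac²: 290637/1517350·(-625/392) + 483/121388·356575/37044 = -2042575/7647444 ≠ 1/12
b·A²c: 483/121388·25/21 = 575/121388 ≠ 1/24

3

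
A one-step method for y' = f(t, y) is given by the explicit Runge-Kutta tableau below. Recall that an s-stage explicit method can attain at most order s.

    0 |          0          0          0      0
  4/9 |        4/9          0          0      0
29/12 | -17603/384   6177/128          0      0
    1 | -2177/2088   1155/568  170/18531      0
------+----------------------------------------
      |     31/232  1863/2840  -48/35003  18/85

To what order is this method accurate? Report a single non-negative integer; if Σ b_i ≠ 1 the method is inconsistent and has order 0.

b = (31/232, 1863/2840, -48/35003, 18/85)
c = (0, 4/9, 29/12, 1)
Ac = (0, 0, 2059/96, 25/27)
Σ b_i: 31/232·1 + 1863/2840·1 + (-48/35003)·1 + 18/85·1 = 1 ✓
b·c: 1863/2840·4/9 + (-48/35003)·29/12 + 18/85·1 = 1/2 ✓
b·c²: 1863/2840·16/81 + (-48/35003)·841/144 + 18/85·1 = 1/3 ✓
b·Ac: (-48/35003)·2059/96 + 18/85·25/27 = 1/6 ✓
b·c³: 1863/2840·64/729 + (-48/35003)·24389/1728 + 18/85·1 = 1/4 ✓
b·(c∘Ac): (-48/35003)·59711/1152 + 18/85·25/27 = 1/8 ✓
b·Ac²: (-48/35003)·2059/216 + 18/85·295/648 = 1/12 ✓
b·A²c: 18/85·85/432 = 1/24 ✓; 4 stages ⇒ order 4.

4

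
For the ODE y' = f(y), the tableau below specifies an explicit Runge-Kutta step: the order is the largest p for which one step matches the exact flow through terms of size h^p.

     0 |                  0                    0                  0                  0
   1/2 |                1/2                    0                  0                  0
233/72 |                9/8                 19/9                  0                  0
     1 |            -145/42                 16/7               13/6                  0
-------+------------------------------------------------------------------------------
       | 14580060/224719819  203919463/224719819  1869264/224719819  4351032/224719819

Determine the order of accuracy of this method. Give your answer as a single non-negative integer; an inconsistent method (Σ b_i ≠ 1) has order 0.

b = (14580060/224719819, 203919463/224719819, 1869264/224719819, 4351032/224719819)
c = (0, 1/2, 233/72, 1)
Ac = (0, 0, 19/18, 24659/3024)
Σ b_i: 14580060/224719819·1 + 203919463/224719819·1 + 1869264/224719819·1 + 4351032/224719819·1 = 1 ✓
b·c: 203919463/224719819·1/2 + 1869264/224719819·233/72 + 4351032/224719819·1 = 1/2 ✓
b·c²: 203919463/224719819·1/4 + 1869264/224719819·54289/5184 + 4351032/224719819·1 = 1/3 ✓
b·Ac: 1869264/224719819·19/18 + 4351032/224719819·24659/3024 = 1/6 ✓
b·c³: 203919463/224719819·1/8 + 1869264/224719819·12649337/373248 + 4351032/224719819·1 = 80516274851/194157923616 ≠ 1/4 ⇒ order 3.
b·(c∘Ac): 1869264/224719819·4427/1296 + 4351032/224719819·24659/3024 = 251192405/1348318914 ≠ 1/8
b·Ac²: 1869264/224719819·19/36 + 4351032/224719819·5064715/217728 = 44149876787/97078961808 ≠ 1/12
b·A²c: 4351032/224719819·247/108 = 29852914/674159457 ≠ 1/24

3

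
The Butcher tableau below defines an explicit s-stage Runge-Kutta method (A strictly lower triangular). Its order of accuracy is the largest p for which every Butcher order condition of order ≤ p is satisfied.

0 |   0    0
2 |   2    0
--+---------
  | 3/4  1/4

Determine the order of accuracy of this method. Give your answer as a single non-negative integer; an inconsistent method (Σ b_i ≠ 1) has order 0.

b = (3/4, 1/4)
c = (0, 2)
Σ b_i: 3/4·1 + 1/4·1 = 1 ✓
b·c: 1/4·2 = 1/2 ✓; 2 stages ⇒ order 2.

2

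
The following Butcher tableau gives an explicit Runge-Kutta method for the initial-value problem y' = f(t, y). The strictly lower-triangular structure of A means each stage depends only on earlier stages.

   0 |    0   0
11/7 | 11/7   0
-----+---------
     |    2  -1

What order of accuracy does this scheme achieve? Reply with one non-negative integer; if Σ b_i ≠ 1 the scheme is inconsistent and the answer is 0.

b = (2, -1)
c = (0, 11/7)
Σ b_i: 2·1 + (-1)·1 = 1 ✓
b·c: (-1)·11/7 = -11/7 ≠ 1/2 ⇒ order 1.

1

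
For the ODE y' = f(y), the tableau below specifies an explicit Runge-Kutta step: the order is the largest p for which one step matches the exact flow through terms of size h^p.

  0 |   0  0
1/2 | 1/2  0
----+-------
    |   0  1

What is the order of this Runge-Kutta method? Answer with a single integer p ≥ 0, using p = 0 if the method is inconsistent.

b = (0, 1)
c = (0, 1/2)
Σ b_i: 1·1 = 1 ✓
b·c: 1·1/2 = 1/2 ✓; 2 stages ⇒ order 2.

2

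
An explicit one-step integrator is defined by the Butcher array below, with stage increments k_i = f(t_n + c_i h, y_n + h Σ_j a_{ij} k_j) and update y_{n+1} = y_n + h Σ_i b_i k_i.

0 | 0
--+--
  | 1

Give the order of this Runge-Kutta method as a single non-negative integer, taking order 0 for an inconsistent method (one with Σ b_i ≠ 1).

1

b = (1)
c = (0)
Σ b_i: 1·1 = 1 ✓; 1 stage ⇒ order 1.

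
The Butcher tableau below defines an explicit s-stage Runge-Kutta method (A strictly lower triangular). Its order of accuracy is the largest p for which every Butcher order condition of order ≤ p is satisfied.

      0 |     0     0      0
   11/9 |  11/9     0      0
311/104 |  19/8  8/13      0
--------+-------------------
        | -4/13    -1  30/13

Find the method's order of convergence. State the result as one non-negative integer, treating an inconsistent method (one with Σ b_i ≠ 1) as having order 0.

b = (-4/13, -1, 30/13)
c = (0, 11/9, 311/104)
Ac = (0, 0, 88/117)
Σ b_i: (-4/13)·1 + (-1)·1 + 30/13·1 = 1 ✓
b·c: (-1)·11/9 + 30/13·311/104 = 34549/6084 ≠ 1/2 ⇒ order 1.

1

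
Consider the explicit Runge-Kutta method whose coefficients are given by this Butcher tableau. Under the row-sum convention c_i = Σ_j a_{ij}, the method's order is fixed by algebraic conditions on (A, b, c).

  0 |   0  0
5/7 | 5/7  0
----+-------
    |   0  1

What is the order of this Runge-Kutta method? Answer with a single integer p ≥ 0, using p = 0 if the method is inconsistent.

b = (0, 1)
c = (0, 5/7)
Σ b_i: 1·1 = 1 ✓
b·c: 1·5/7 = 5/7 ≠ 1/2 ⇒ order 1.

1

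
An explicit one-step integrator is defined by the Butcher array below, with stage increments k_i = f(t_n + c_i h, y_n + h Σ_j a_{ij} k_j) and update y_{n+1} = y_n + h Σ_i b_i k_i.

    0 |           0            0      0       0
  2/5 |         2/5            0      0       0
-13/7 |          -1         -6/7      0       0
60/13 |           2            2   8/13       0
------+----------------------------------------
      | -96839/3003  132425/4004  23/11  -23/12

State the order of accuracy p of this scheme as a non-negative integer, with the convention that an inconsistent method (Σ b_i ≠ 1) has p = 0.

2

b = (-96839/3003, 132425/4004, 23/11, -23/12)
c = (0, 2/5, -13/7, 60/13)
Ac = (0, 0, -12/35, -12/35)
Σ b_i: (-96839/3003)·1 + 132425/4004·1 + 23/11·1 + (-23/12)·1 = 1 ✓
b·c: 132425/4004·2/5 + 23/11·(-13/7) + (-23/12)·60/13 = 1/2 ✓
b·c²: 132425/4004·4/25 + 23/11·169/49 + (-23/12)·3600/169 = -2580170/91091 ≠ 1/3 ⇒ order 2.
b·Ac: 23/11·(-12/35) + (-23/12)·(-12/35) = -23/385 ≠ 1/6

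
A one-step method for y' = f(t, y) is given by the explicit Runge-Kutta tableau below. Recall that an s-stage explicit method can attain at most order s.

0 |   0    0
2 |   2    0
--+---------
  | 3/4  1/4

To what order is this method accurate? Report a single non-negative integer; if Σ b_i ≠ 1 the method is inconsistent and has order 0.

b = (3/4, 1/4)
c = (0, 2)
Σ b_i: 3/4·1 + 1/4·1 = 1 ✓
b·c: 1/4·2 = 1/2 ✓; 2 stages ⇒ order 2.

2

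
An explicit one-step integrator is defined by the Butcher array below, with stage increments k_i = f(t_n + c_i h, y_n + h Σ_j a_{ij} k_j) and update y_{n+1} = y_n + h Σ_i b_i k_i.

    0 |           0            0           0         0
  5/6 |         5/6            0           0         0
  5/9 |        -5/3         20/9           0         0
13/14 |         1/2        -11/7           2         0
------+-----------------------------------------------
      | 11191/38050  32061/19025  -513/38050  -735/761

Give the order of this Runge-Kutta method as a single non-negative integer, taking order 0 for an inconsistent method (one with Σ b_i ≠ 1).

3

b = (11191/38050, 32061/19025, -513/38050, -735/761)
c = (0, 5/6, 5/9, 13/14)
Ac = (0, 0, 50/27, -25/126)
Σ b_i: 11191/38050·1 + 32061/19025·1 + (-513/38050)·1 + (-735/761)·1 = 1 ✓
b·c: 32061/19025·5/6 + (-513/38050)·5/9 + (-735/761)·13/14 = 1/2 ✓
b·c²: 32061/19025·25/36 + (-513/38050)·25/81 + (-735/761)·169/196 = 1/3 ✓
b·Ac: (-513/38050)·50/27 + (-735/761)·(-25/126) = 1/6 ✓
b·c³: 32061/19025·125/216 + (-513/38050)·125/729 + (-735/761)·2197/2744 = 114845/575316 ≠ 1/4 ⇒ order 3.
b·(c∘Ac): (-513/38050)·250/243 + (-735/761)·(-325/1764) = 4495/27396 ≠ 1/8
b·Ac²: (-513/38050)·125/81 + (-735/761)·(-1075/2268) = 35915/82188 ≠ 1/12
b·A²c: (-735/761)·100/27 = -24500/6849 ≠ 1/24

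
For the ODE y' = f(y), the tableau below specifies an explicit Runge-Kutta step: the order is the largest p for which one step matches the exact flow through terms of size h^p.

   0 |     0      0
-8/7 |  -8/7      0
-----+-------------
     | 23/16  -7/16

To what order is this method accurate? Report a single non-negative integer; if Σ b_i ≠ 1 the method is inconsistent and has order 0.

b = (23/16, -7/16)
c = (0, -8/7)
Σ b_i: 23/16·1 + (-7/16)·1 = 1 ✓
b·c: (-7/16)·(-8/7) = 1/2 ✓; 2 stages ⇒ order 2.

2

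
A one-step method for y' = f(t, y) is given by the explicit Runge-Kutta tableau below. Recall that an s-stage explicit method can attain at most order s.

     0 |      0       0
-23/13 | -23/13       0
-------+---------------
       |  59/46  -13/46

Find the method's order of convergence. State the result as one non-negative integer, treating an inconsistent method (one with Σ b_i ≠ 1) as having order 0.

b = (59/46, -13/46)
c = (0, -23/13)
Σ b_i: 59/46·1 + (-13/46)·1 = 1 ✓
b·c: (-13/46)·(-23/13) = 1/2 ✓; 2 stages ⇒ order 2.

2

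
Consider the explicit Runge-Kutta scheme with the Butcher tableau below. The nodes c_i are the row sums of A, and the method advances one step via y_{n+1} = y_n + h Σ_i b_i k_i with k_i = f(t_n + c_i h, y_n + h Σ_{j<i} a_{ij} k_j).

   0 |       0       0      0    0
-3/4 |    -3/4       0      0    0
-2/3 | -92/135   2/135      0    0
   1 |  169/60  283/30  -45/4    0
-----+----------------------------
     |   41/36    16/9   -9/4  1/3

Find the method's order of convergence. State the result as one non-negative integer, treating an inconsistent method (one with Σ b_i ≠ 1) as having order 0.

4

b = (41/36, 16/9, -9/4, 1/3)
c = (0, -3/4, -2/3, 1)
Ac = (0, 0, -1/90, 17/40)
Σ b_i: 41/36·1 + 16/9·1 + (-9/4)·1 + 1/3·1 = 1 ✓
b·c: 16/9·(-3/4) + (-9/4)·(-2/3) + 1/3·1 = 1/2 ✓
b·c²: 16/9·9/16 + (-9/4)·4/9 + 1/3·1 = 1/3 ✓
b·Ac: (-9/4)·(-1/90) + 1/3·17/40 = 1/6 ✓
b·c³: 16/9·(-27/64) + (-9/4)·(-8/27) + 1/3·1 = 1/4 ✓
b·(c∘Ac): (-9/4)·1/135 + 1/3·17/40 = 1/8 ✓
b·Ac²: (-9/4)·1/120 + 1/3·49/160 = 1/12 ✓
b·A²c: 1/3·1/8 = 1/24 ✓; 4 stages ⇒ order 4.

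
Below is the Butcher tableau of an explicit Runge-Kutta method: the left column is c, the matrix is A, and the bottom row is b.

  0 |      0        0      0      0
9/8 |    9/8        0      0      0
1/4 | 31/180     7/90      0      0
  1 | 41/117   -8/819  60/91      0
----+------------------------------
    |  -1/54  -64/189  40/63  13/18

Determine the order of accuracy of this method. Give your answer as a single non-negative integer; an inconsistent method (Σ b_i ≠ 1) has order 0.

b = (-1/54, -64/189, 40/63, 13/18)
c = (0, 9/8, 1/4, 1)
Ac = (0, 0, 7/80, 2/13)
Σ b_i: (-1/54)·1 + (-64/189)·1 + 40/63·1 + 13/18·1 = 1 ✓
b·c: (-64/189)·9/8 + 40/63·1/4 + 13/18·1 = 1/2 ✓
b·c²: (-64/189)·81/64 + 40/63·1/16 + 13/18·1 = 1/3 ✓
b·Ac: 40/63·7/80 + 13/18·2/13 = 1/6 ✓
b·c³: (-64/189)·729/512 + 40/63·1/64 + 13/18·1 = 1/4 ✓
b·(c∘Ac): 40/63·7/320 + 13/18·2/13 = 1/8 ✓
b·Ac²: 40/63·63/640 + 13/18·3/104 = 1/12 ✓
b·A²c: 13/18·3/52 = 1/24 ✓; 4 stages ⇒ order 4.

4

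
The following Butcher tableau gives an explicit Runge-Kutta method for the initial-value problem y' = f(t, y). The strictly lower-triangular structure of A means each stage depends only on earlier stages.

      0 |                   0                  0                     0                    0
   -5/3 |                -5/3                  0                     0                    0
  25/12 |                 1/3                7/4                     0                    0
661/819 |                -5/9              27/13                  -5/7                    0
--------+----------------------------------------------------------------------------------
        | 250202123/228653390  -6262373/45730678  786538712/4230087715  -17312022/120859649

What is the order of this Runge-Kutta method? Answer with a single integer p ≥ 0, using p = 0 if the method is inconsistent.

3

b = (250202123/228653390, -6262373/45730678, 786538712/4230087715, -17312022/120859649)
c = (0, -5/3, 25/12, 661/819)
Ac = (0, 0, -35/12, -5405/1092)
Σ b_i: 250202123/228653390·1 + (-6262373/45730678)·1 + 786538712/4230087715·1 + (-17312022/120859649)·1 = 1 ✓
b·c: (-6262373/45730678)·(-5/3) + 786538712/4230087715·25/12 + (-17312022/120859649)·661/819 = 1/2 ✓
b·c²: (-6262373/45730678)·25/9 + 786538712/4230087715·625/144 + (-17312022/120859649)·436921/670761 = 1/3 ✓
b·Ac: 786538712/4230087715·(-35/12) + (-17312022/120859649)·(-5405/1092) = 1/6 ✓
b·c³: (-6262373/45730678)·(-125/27) + 786538712/4230087715·15625/1728 + (-17312022/120859649)·288804781/549353259 = 1006741640357/449441103384 ≠ 1/4 ⇒ order 3.
b·(c∘Ac): 786538712/4230087715·(-875/144) + (-17312022/120859649)·(-3572705/894348) = -114752795/205788051 ≠ 1/8
b·Ac²: 786538712/4230087715·175/36 + (-17312022/120859649)·34975/13104 = 4538530145/8701894728 ≠ 1/12
b·A²c: (-17312022/120859649)·25/12 = -72133425/241719298 ≠ 1/24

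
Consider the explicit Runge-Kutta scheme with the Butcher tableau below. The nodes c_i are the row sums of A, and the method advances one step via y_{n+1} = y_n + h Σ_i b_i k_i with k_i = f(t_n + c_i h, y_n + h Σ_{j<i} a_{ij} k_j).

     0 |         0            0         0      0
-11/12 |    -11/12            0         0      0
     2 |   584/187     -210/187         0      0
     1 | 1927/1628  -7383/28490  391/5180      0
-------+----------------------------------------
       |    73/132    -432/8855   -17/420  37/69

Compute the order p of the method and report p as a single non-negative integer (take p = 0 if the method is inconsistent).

b = (73/132, -432/8855, -17/420, 37/69)
c = (0, -11/12, 2, 1)
Ac = (0, 0, 35/34, 115/296)
Σ b_i: 73/132·1 + (-432/8855)·1 + (-17/420)·1 + 37/69·1 = 1 ✓
b·c: (-432/8855)·(-11/12) + (-17/420)·2 + 37/69·1 = 1/2 ✓
b·c²: (-432/8855)·121/144 + (-17/420)·4 + 37/69·1 = 1/3 ✓
b·Ac: (-17/420)·35/34 + 37/69·115/296 = 1/6 ✓
b·c³: (-432/8855)·(-1331/1728) + (-17/420)·8 + 37/69·1 = 1/4 ✓
b·(c∘Ac): (-17/420)·35/17 + 37/69·115/296 = 1/8 ✓
b·Ac²: (-17/420)·(-385/408) + 37/69·299/3552 = 1/12 ✓
b·A²c: 37/69·23/296 = 1/24 ✓; 4 stages ⇒ order 4.

4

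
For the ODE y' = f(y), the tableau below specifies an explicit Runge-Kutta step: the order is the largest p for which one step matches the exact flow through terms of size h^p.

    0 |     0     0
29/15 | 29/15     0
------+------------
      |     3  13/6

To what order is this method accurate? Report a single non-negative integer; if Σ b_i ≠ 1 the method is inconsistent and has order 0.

0

b = (3, 13/6)
c = (0, 29/15)
Σ b_i: 3·1 + 13/6·1 = 31/6 ≠ 1 ⇒ order 0.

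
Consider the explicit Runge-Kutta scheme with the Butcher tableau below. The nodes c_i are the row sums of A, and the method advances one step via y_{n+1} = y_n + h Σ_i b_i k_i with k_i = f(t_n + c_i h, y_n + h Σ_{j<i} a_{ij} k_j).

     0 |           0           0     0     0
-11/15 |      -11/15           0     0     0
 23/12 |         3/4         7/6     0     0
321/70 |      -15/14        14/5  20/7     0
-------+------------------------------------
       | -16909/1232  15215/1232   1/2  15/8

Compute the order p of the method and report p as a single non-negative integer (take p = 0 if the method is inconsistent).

2

b = (-16909/1232, 15215/1232, 1/2, 15/8)
c = (0, -11/15, 23/12, 321/70)
Ac = (0, 0, -77/90, 599/175)
Σ b_i: (-16909/1232)·1 + 15215/1232·1 + 1/2·1 + 15/8·1 = 1 ✓
b·c: 15215/1232·(-11/15) + 1/2·23/12 + 15/8·321/70 = 1/2 ✓
b·c²: 15215/1232·121/225 + 1/2·529/144 + 15/8·103041/4900 = 563389/11760 ≠ 1/3 ⇒ order 2.
b·Ac: 1/2·(-77/90) + 15/8·599/175 = 3019/504 ≠ 1/6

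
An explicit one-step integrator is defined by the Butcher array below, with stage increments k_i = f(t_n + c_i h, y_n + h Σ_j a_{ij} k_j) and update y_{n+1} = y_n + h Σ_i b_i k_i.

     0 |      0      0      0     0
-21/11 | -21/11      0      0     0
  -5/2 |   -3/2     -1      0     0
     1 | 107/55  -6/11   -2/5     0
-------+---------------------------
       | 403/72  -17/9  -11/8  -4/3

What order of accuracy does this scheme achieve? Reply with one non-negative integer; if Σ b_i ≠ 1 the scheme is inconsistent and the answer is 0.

1

b = (403/72, -17/9, -11/8, -4/3)
c = (0, -21/11, -5/2, 1)
Ac = (0, 0, 21/11, 247/121)
Σ b_i: 403/72·1 + (-17/9)·1 + (-11/8)·1 + (-4/3)·1 = 1 ✓
b·c: (-17/9)·(-21/11) + (-11/8)·(-5/2) + (-4/3)·1 = 1005/176 ≠ 1/2 ⇒ order 1.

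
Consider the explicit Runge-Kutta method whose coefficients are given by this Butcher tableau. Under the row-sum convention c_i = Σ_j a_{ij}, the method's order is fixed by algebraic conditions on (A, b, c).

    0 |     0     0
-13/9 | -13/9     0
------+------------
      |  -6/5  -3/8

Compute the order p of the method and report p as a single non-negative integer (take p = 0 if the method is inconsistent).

0

b = (-6/5, -3/8)
c = (0, -13/9)
Σ b_i: (-6/5)·1 + (-3/8)·1 = -63/40 ≠ 1 ⇒ order 0.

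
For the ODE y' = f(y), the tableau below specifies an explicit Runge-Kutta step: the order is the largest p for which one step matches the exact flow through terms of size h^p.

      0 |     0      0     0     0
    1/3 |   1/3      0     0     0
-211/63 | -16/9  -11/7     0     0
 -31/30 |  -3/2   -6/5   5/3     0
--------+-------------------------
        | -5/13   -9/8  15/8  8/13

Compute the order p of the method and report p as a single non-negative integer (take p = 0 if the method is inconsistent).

b = (-5/13, -9/8, 15/8, 8/13)
c = (0, 1/3, -211/63, -31/30)
Ac = (0, 0, -11/21, -5653/945)
Σ b_i: (-5/13)·1 + (-9/8)·1 + 15/8·1 + 8/13·1 = 51/52 ≠ 1 ⇒ order 0.

0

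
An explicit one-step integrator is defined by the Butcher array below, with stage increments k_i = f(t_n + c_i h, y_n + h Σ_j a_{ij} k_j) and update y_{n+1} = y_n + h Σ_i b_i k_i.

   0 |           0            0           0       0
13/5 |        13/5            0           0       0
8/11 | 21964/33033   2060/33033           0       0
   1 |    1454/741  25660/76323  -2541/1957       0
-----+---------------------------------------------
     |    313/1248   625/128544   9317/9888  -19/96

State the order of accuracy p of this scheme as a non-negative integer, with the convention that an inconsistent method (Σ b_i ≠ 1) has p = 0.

4

b = (313/1248, 625/128544, 9317/9888, -19/96)
c = (0, 13/5, 8/11, 1)
Ac = (0, 0, 412/2541, -4/57)
Σ b_i: 313/1248·1 + 625/128544·1 + 9317/9888·1 + (-19/96)·1 = 1 ✓
b·c: 625/128544·13/5 + 9317/9888·8/11 + (-19/96)·1 = 1/2 ✓
b·c²: 625/128544·169/25 + 9317/9888·64/121 + (-19/96)·1 = 1/3 ✓
b·Ac: 9317/9888·412/2541 + (-19/96)·(-4/57) = 1/6 ✓
b·c³: 625/128544·2197/125 + 9317/9888·512/1331 + (-19/96)·1 = 1/4 ✓
b·(c∘Ac): 9317/9888·3296/27951 + (-19/96)·(-4/57) = 1/8 ✓
b·Ac²: 9317/9888·5356/12705 + (-19/96)·452/285 = 1/12 ✓
b·A²c: (-19/96)·(-4/19) = 1/24 ✓; 4 stages ⇒ order 4.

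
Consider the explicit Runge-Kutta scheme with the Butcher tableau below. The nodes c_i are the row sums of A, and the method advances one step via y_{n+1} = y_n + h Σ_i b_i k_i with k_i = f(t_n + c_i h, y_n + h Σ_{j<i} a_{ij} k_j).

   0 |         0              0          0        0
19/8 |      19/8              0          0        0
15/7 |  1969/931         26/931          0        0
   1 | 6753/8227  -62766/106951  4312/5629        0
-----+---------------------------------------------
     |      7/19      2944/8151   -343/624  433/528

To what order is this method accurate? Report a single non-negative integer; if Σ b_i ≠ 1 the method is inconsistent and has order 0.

b = (7/19, 2944/8151, -343/624, 433/528)
c = (0, 19/8, 15/7, 1)
Ac = (0, 0, 13/196, 429/1732)
Σ b_i: 7/19·1 + 2944/8151·1 + (-343/624)·1 + 433/528·1 = 1 ✓
b·c: 2944/8151·19/8 + (-343/624)·15/7 + 433/528·1 = 1/2 ✓
b·c²: 2944/8151·361/64 + (-343/624)·225/49 + 433/528·1 = 1/3 ✓
b·Ac: (-343/624)·13/196 + 433/528·429/1732 = 1/6 ✓
b·c³: 2944/8151·6859/512 + (-343/624)·3375/343 + 433/528·1 = 1/4 ✓
b·(c∘Ac): (-343/624)·195/1372 + 433/528·429/1732 = 1/8 ✓
b·Ac²: (-343/624)·247/1568 + 433/528·2871/13856 = 1/12 ✓
b·A²c: 433/528·22/433 = 1/24 ✓; 4 stages ⇒ order 4.

4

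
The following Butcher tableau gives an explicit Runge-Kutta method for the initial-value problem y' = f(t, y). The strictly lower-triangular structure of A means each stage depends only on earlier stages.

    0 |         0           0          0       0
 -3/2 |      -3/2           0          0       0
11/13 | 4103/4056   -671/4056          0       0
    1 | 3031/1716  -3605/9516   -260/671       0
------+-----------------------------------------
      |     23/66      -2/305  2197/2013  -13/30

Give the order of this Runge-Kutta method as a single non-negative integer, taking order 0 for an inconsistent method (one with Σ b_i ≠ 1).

b = (23/66, -2/305, 2197/2013, -13/30)
c = (0, -3/2, 11/13, 1)
Ac = (0, 0, 671/2704, 25/104)
Σ b_i: 23/66·1 + (-2/305)·1 + 2197/2013·1 + (-13/30)·1 = 1 ✓
b·c: (-2/305)·(-3/2) + 2197/2013·11/13 + (-13/30)·1 = 1/2 ✓
b·c²: (-2/305)·9/4 + 2197/2013·121/169 + (-13/30)·1 = 1/3 ✓
b·Ac: 2197/2013·671/2704 + (-13/30)·25/104 = 1/6 ✓
b·c³: (-2/305)·(-27/8) + 2197/2013·1331/2197 + (-13/30)·1 = 1/4 ✓
b·(c∘Ac): 2197/2013·7381/35152 + (-13/30)·25/104 = 1/8 ✓
b·Ac²: 2197/2013·(-2013/5408) + (-13/30)·(-235/208) = 1/12 ✓
b·A²c: (-13/30)·(-5/52) = 1/24 ✓; 4 stages ⇒ order 4.

4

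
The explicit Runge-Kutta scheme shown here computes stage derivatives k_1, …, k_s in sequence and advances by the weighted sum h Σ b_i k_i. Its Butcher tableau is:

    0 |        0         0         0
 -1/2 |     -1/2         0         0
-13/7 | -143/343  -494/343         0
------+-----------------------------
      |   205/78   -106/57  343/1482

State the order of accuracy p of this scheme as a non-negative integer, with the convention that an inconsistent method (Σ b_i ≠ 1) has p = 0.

b = (205/78, -106/57, 343/1482)
c = (0, -1/2, -13/7)
Ac = (0, 0, 247/343)
Σ b_i: 205/78·1 + (-106/57)·1 + 343/1482·1 = 1 ✓
b·c: (-106/57)·(-1/2) + 343/1482·(-13/7) = 1/2 ✓
b·c²: (-106/57)·1/4 + 343/1482·169/49 = 1/3 ✓
b·Ac: 343/1482·247/343 = 1/6 ✓; 3 stages ⇒ order 3.

3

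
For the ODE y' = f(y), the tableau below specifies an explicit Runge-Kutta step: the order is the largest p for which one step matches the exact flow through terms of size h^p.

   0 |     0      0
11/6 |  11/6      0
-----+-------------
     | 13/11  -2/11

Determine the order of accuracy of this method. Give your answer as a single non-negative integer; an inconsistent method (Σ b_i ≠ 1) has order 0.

1

b = (13/11, -2/11)
c = (0, 11/6)
Σ b_i: 13/11·1 + (-2/11)·1 = 1 ✓
b·c: (-2/11)·11/6 = -1/3 ≠ 1/2 ⇒ order 1.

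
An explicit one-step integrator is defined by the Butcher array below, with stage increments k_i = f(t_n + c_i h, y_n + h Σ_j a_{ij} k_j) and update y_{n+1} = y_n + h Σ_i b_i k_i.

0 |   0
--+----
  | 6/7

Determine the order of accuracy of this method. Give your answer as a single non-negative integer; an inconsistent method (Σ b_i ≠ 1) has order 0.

0

b = (6/7)
c = (0)
Σ b_i: 6/7·1 = 6/7 ≠ 1 ⇒ order 0.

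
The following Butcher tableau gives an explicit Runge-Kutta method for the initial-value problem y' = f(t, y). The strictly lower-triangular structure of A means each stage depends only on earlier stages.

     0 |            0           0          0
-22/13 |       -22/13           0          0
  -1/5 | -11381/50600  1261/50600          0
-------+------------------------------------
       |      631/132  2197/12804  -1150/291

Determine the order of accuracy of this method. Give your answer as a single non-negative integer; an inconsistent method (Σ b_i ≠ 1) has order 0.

3

b = (631/132, 2197/12804, -1150/291)
c = (0, -22/13, -1/5)
Ac = (0, 0, -97/2300)
Σ b_i: 631/132·1 + 2197/12804·1 + (-1150/291)·1 = 1 ✓
b·c: 2197/12804·(-22/13) + (-1150/291)·(-1/5) = 1/2 ✓
b·c²: 2197/12804·484/169 + (-1150/291)·1/25 = 1/3 ✓
b·Ac: (-1150/291)·(-97/2300) = 1/6 ✓; 3 stages ⇒ order 3.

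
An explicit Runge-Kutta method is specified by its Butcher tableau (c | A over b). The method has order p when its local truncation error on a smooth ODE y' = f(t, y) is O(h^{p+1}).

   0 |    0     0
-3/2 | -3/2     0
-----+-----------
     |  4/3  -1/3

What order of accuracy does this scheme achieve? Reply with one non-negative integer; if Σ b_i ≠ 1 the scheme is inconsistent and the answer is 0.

2

b = (4/3, -1/3)
c = (0, -3/2)
Σ b_i: 4/3·1 + (-1/3)·1 = 1 ✓
b·c: (-1/3)·(-3/2) = 1/2 ✓; 2 stages ⇒ order 2.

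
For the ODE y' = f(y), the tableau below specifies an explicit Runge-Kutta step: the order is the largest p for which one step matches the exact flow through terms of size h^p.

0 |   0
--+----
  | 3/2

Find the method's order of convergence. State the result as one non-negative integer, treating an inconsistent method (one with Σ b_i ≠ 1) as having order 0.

b = (3/2)
c = (0)
Σ b_i: 3/2·1 = 3/2 ≠ 1 ⇒ order 0.

0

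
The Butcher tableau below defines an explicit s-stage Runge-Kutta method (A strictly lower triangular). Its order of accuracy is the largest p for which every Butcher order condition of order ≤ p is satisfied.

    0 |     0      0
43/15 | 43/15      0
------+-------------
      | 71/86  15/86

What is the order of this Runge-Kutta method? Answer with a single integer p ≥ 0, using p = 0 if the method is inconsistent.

b = (71/86, 15/86)
c = (0, 43/15)
Σ b_i: 71/86·1 + 15/86·1 = 1 ✓
b·c: 15/86·43/15 = 1/2 ✓; 2 stages ⇒ order 2.

2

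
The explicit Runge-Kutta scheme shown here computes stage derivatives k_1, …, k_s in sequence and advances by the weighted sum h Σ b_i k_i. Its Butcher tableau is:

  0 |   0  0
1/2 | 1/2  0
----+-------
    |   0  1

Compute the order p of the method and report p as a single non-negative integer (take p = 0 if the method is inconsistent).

b = (0, 1)
c = (0, 1/2)
Σ b_i: 1·1 = 1 ✓
b·c: 1·1/2 = 1/2 ✓; 2 stages ⇒ order 2.

2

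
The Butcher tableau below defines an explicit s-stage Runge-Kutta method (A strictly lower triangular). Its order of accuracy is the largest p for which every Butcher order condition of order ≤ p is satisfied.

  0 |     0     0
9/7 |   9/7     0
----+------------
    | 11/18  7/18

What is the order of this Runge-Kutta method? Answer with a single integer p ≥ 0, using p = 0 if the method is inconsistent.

b = (11/18, 7/18)
c = (0, 9/7)
Σ b_i: 11/18·1 + 7/18·1 = 1 ✓
b·c: 7/18·9/7 = 1/2 ✓; 2 stages ⇒ order 2.

2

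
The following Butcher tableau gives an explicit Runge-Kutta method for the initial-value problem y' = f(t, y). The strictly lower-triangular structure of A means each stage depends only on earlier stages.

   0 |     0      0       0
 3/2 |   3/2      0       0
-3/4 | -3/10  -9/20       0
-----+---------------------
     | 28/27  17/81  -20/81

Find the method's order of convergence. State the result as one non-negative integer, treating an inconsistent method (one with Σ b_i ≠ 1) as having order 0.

3

b = (28/27, 17/81, -20/81)
c = (0, 3/2, -3/4)
Ac = (0, 0, -27/40)
Σ b_i: 28/27·1 + 17/81·1 + (-20/81)·1 = 1 ✓
b·c: 17/81·3/2 + (-20/81)·(-3/4) = 1/2 ✓
b·c²: 17/81·9/4 + (-20/81)·9/16 = 1/3 ✓
b·Ac: (-20/81)·(-27/40) = 1/6 ✓; 3 stages ⇒ order 3.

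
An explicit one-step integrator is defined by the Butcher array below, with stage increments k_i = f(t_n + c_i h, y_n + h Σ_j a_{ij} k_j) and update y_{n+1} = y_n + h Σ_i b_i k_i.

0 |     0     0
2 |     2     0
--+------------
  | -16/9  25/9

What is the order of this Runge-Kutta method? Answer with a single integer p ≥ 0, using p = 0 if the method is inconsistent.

1

b = (-16/9, 25/9)
c = (0, 2)
Σ b_i: (-16/9)·1 + 25/9·1 = 1 ✓
b·c: 25/9·2 = 50/9 ≠ 1/2 ⇒ order 1.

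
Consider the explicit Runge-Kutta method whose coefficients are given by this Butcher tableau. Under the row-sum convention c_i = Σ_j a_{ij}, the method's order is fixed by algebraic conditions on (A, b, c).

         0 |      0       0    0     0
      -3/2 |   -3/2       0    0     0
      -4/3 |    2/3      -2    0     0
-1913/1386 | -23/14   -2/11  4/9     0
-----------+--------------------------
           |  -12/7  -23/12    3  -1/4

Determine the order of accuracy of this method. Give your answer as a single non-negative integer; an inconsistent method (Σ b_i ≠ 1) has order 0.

0

b = (-12/7, -23/12, 3, -1/4)
c = (0, -3/2, -4/3, -1913/1386)
Ac = (0, 0, 3, -95/297)
Σ b_i: (-12/7)·1 + (-23/12)·1 + 3·1 + (-1/4)·1 = -37/42 ≠ 1 ⇒ order 0.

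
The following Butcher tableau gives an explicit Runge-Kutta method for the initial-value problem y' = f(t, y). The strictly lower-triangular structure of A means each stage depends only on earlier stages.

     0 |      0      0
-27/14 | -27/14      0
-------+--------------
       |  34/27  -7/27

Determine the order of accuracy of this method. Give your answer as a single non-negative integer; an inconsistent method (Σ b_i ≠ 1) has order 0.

b = (34/27, -7/27)
c = (0, -27/14)
Σ b_i: 34/27·1 + (-7/27)·1 = 1 ✓
b·c: (-7/27)·(-27/14) = 1/2 ✓; 2 stages ⇒ order 2.

2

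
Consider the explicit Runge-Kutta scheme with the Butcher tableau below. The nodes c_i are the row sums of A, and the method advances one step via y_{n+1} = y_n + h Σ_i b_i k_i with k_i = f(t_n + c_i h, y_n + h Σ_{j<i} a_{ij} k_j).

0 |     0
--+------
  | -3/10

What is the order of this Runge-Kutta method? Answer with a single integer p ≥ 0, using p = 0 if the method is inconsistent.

0

b = (-3/10)
c = (0)
Σ b_i: (-3/10)·1 = -3/10 ≠ 1 ⇒ order 0.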